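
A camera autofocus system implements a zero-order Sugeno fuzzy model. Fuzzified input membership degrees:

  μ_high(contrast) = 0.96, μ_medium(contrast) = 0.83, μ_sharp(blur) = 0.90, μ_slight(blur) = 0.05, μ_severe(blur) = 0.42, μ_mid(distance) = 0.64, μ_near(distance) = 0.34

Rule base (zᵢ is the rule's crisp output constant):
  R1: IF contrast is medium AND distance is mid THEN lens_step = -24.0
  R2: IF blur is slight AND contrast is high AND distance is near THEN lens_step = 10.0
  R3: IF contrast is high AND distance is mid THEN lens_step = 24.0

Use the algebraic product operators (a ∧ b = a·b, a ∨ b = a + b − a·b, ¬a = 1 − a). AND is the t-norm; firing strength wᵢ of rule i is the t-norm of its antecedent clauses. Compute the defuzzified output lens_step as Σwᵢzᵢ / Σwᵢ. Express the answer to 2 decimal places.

1.86

R1 (z=-24.0): medium=0.83, mid=0.64; AND[a·b] → w = 0.5312
R2 (z=10.0): slight=0.05, high=0.96, near=0.34; AND[a·b] → w = 0.0163
R3 (z=24.0): high=0.96, mid=0.64; AND[a·b] → w = 0.6144
Weighted average = (0.5312·-24.0 + 0.0163·10.0 + 0.6144·24.0) / (0.5312 + 0.0163 + 0.6144)
  = 2.1600 / 1.1619 = 1.86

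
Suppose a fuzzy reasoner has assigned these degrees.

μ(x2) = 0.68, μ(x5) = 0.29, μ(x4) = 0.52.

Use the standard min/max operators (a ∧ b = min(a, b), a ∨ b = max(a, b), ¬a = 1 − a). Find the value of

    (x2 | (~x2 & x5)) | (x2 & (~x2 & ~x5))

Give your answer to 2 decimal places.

0.68

~x2 = 1 − 0.68 = 0.32
~x2 & x5 = min(a, b) on (0.32, 0.29) = 0.29
x2 | (~x2 & x5) = max(a, b) on (0.68, 0.29) = 0.68
~x2 = 1 − 0.68 = 0.32
~x5 = 1 − 0.29 = 0.71
~x2 & ~x5 = min(a, b) on (0.32, 0.71) = 0.32
x2 & (~x2 & ~x5) = min(a, b) on (0.68, 0.32) = 0.32
(x2 | (~x2 & x5)) | (x2 & (~x2 & ~x5)) = max(a, b) on (0.68, 0.32) = 0.68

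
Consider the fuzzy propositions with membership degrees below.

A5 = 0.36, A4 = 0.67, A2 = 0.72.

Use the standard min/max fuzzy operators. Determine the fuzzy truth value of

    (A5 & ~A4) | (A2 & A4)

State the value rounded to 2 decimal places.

~A4 = 1 − 0.67 = 0.33
A5 & ~A4 = min(a, b) on (0.36, 0.33) = 0.33
A2 & A4 = min(a, b) on (0.72, 0.67) = 0.67
(A5 & ~A4) | (A2 & A4) = max(a, b) on (0.33, 0.67) = 0.67

0.67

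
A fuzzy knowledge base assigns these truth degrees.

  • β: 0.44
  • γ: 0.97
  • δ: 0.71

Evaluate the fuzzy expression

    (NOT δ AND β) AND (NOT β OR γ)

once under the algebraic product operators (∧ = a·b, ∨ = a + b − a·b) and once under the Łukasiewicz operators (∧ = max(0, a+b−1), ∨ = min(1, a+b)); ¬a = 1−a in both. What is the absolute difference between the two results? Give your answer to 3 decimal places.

0.126

Under algebraic product:
  NOT δ = 1 − 0.7100 = 0.2900
  NOT δ AND β = a·b on (0.2900, 0.4400) = 0.1276
  NOT β = 1 − 0.4400 = 0.5600
  NOT β OR γ = a + b − a·b on (0.5600, 0.9700) = 0.9868
  (NOT δ AND β) AND (NOT β OR γ) = a·b on (0.1276, 0.9868) = 0.1259
  → value = 0.1259
Under Łukasiewicz:
  NOT δ = 1 − 0.71 = 0.29
  NOT δ AND β = max(0, a+b−1) on (0.29, 0.44) = 0.00
  NOT β = 1 − 0.44 = 0.56
  NOT β OR γ = min(1, a+b) on (0.56, 0.97) = 1.00
  (NOT δ AND β) AND (NOT β OR γ) = max(0, a+b−1) on (0.00, 1.00) = 0.00
  → value = 0.0000
|0.1259 − 0.0000| = 0.126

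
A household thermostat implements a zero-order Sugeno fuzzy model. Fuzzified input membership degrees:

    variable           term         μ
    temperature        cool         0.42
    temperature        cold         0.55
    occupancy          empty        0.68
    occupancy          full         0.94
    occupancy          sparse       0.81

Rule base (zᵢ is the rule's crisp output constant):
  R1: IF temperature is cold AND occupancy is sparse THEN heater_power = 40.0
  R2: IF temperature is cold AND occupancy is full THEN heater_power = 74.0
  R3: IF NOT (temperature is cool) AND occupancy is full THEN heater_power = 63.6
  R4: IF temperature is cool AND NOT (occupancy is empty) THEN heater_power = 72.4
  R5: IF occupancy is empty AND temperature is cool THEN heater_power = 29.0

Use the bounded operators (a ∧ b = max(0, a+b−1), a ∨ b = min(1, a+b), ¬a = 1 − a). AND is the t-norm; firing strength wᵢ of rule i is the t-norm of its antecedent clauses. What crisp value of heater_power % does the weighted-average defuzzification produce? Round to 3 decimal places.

R1 (z=40.0): cold=0.55, sparse=0.81; AND[max(0, a+b−1)] → w = 0.36
R2 (z=74.0): cold=0.55, full=0.94; AND[max(0, a+b−1)] → w = 0.49
R3 (z=63.6): ¬cool=1−0.42=0.58, full=0.94; AND[max(0, a+b−1)] → w = 0.52
R4 (z=72.4): cool=0.42, ¬empty=1−0.68=0.32; AND[max(0, a+b−1)] → w = 0.00
R5 (z=29.0): empty=0.68, cool=0.42; AND[max(0, a+b−1)] → w = 0.10
Weighted average = (0.36·40.0 + 0.49·74.0 + 0.52·63.6 + 0.00·72.4 + 0.10·29.0) / (0.36 + 0.49 + 0.52 + 0.00 + 0.10)
  = 86.6320 / 1.4700 = 58.933

58.933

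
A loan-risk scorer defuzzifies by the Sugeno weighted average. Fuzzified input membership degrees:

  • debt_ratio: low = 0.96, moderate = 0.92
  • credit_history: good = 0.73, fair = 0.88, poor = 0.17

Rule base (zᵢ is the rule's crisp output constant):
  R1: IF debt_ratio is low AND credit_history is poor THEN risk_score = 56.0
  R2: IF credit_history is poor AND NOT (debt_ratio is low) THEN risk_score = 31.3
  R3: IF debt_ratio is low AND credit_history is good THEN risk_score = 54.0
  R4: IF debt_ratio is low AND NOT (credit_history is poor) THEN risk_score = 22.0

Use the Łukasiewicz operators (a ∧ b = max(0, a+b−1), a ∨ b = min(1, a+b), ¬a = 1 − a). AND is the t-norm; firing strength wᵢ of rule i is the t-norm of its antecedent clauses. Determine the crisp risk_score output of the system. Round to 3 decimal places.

R1 (z=56.0): low=0.96, poor=0.17; AND[max(0, a+b−1)] → w = 0.13
R2 (z=31.3): poor=0.17, ¬low=1−0.96=0.04; AND[max(0, a+b−1)] → w = 0.00
R3 (z=54.0): low=0.96, good=0.73; AND[max(0, a+b−1)] → w = 0.69
R4 (z=22.0): low=0.96, ¬poor=1−0.17=0.83; AND[max(0, a+b−1)] → w = 0.79
Weighted average = (0.13·56.0 + 0.00·31.3 + 0.69·54.0 + 0.79·22.0) / (0.13 + 0.00 + 0.69 + 0.79)
  = 61.9200 / 1.6100 = 38.460

38.460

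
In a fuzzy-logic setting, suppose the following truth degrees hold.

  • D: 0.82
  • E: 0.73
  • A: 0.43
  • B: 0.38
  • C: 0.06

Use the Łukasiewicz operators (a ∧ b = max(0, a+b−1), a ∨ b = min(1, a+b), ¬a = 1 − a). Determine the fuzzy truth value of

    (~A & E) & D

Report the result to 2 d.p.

~A = 1 − 0.43 = 0.57
~A & E = max(0, a+b−1) on (0.57, 0.73) = 0.30
(~A & E) & D = max(0, a+b−1) on (0.30, 0.82) = 0.12

0.12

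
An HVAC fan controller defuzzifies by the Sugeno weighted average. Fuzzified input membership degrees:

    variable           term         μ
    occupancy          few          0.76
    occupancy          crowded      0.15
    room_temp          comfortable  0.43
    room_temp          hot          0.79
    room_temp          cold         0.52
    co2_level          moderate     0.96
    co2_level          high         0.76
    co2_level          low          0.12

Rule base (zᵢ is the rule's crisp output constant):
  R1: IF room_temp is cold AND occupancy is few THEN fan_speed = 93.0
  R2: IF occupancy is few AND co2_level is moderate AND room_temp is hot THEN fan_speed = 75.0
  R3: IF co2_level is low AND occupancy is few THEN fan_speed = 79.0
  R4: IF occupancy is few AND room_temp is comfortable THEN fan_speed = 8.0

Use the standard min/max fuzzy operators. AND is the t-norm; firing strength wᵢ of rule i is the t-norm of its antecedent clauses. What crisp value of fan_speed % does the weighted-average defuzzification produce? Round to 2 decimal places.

R1 (z=93.0): cold=0.52, few=0.76; AND[min(a, b)] → w = 0.52
R2 (z=75.0): few=0.76, moderate=0.96, hot=0.79; AND[min(a, b)] → w = 0.76
R3 (z=79.0): low=0.12, few=0.76; AND[min(a, b)] → w = 0.12
R4 (z=8.0): few=0.76, comfortable=0.43; AND[min(a, b)] → w = 0.43
Weighted average = (0.52·93.0 + 0.76·75.0 + 0.12·79.0 + 0.43·8.0) / (0.52 + 0.76 + 0.12 + 0.43)
  = 118.2800 / 1.8300 = 64.63

64.63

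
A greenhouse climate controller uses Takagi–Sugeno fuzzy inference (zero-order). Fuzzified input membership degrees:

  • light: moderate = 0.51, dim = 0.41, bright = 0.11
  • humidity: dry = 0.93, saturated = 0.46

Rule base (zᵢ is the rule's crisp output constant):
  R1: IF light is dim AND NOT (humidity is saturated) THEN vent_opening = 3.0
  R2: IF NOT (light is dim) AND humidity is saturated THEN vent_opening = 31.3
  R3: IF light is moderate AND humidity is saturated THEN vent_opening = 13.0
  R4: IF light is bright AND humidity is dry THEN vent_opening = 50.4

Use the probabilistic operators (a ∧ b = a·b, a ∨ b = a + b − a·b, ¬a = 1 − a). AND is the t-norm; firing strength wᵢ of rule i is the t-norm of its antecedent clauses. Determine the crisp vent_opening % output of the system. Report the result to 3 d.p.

20.929

R1 (z=3.0): dim=0.41, ¬saturated=1−0.46=0.54; AND[a·b] → w = 0.2214
R2 (z=31.3): ¬dim=1−0.41=0.59, saturated=0.46; AND[a·b] → w = 0.2714
R3 (z=13.0): moderate=0.51, saturated=0.46; AND[a·b] → w = 0.2346
R4 (z=50.4): bright=0.11, dry=0.93; AND[a·b] → w = 0.1023
Weighted average = (0.2214·3.0 + 0.2714·31.3 + 0.2346·13.0 + 0.1023·50.4) / (0.2214 + 0.2714 + 0.2346 + 0.1023)
  = 17.3647 / 0.8297 = 20.929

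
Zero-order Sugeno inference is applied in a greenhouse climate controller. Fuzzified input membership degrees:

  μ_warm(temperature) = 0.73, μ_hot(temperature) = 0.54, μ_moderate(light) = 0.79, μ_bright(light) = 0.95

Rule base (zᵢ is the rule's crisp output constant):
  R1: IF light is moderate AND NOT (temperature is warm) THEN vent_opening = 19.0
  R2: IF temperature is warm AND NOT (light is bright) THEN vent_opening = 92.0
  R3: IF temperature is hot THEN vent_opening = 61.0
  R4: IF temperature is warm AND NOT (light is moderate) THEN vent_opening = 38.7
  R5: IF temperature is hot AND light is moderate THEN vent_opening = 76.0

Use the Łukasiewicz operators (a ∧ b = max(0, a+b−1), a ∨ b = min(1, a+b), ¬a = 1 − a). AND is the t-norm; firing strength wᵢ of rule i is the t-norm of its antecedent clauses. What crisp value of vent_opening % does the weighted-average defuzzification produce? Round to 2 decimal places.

R1 (z=19.0): moderate=0.79, ¬warm=1−0.73=0.27; AND[max(0, a+b−1)] → w = 0.06
R2 (z=92.0): warm=0.73, ¬bright=1−0.95=0.05; AND[max(0, a+b−1)] → w = 0.00
R3 (z=61.0): hot=0.54 → w = 0.54
R4 (z=38.7): warm=0.73, ¬moderate=1−0.79=0.21; AND[max(0, a+b−1)] → w = 0.00
R5 (z=76.0): hot=0.54, moderate=0.79; AND[max(0, a+b−1)] → w = 0.33
Weighted average = (0.06·19.0 + 0.00·92.0 + 0.54·61.0 + 0.00·38.7 + 0.33·76.0) / (0.06 + 0.00 + 0.54 + 0.00 + 0.33)
  = 59.1600 / 0.9300 = 63.61

63.61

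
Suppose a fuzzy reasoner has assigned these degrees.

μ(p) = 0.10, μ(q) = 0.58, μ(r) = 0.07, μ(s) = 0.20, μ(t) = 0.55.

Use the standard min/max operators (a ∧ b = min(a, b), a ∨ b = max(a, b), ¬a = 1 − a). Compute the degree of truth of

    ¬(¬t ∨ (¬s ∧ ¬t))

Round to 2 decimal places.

¬t = 1 − 0.55 = 0.45
¬s = 1 − 0.20 = 0.80
¬t = 1 − 0.55 = 0.45
¬s ∧ ¬t = min(a, b) on (0.80, 0.45) = 0.45
¬t ∨ (¬s ∧ ¬t) = max(a, b) on (0.45, 0.45) = 0.45
¬(¬t ∨ (¬s ∧ ¬t)) = 1 − 0.45 = 0.55

0.55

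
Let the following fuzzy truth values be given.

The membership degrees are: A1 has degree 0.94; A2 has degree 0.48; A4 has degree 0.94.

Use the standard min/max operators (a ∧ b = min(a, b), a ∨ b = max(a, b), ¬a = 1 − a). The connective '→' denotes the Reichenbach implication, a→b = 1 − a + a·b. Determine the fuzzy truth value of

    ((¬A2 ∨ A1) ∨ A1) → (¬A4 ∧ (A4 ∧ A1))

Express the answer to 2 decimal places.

¬A2 = 1 − 0.48 = 0.52
¬A2 ∨ A1 = max(a, b) on (0.52, 0.94) = 0.94
(¬A2 ∨ A1) ∨ A1 = max(a, b) on (0.94, 0.94) = 0.94
¬A4 = 1 − 0.94 = 0.06
A4 ∧ A1 = min(a, b) on (0.94, 0.94) = 0.94
¬A4 ∧ (A4 ∧ A1) = min(a, b) on (0.06, 0.94) = 0.06
((¬A2 ∨ A1) ∨ A1) → (¬A4 ∧ (A4 ∧ A1))  [Reichenbach: 1 − a + a·b] with a=0.94, b=0.06 → 0.12

0.12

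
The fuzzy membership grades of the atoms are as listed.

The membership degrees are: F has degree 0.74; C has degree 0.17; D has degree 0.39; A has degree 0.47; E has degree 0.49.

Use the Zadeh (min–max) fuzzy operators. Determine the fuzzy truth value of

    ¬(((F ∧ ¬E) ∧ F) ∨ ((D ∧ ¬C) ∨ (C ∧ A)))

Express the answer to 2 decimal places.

0.49

¬E = 1 − 0.49 = 0.51
F ∧ ¬E = min(a, b) on (0.74, 0.51) = 0.51
(F ∧ ¬E) ∧ F = min(a, b) on (0.51, 0.74) = 0.51
¬C = 1 − 0.17 = 0.83
D ∧ ¬C = min(a, b) on (0.39, 0.83) = 0.39
C ∧ A = min(a, b) on (0.17, 0.47) = 0.17
(D ∧ ¬C) ∨ (C ∧ A) = max(a, b) on (0.39, 0.17) = 0.39
((F ∧ ¬E) ∧ F) ∨ ((D ∧ ¬C) ∨ (C ∧ A)) = max(a, b) on (0.51, 0.39) = 0.51
¬(((F ∧ ¬E) ∧ F) ∨ ((D ∧ ¬C) ∨ (C ∧ A))) = 1 − 0.51 = 0.49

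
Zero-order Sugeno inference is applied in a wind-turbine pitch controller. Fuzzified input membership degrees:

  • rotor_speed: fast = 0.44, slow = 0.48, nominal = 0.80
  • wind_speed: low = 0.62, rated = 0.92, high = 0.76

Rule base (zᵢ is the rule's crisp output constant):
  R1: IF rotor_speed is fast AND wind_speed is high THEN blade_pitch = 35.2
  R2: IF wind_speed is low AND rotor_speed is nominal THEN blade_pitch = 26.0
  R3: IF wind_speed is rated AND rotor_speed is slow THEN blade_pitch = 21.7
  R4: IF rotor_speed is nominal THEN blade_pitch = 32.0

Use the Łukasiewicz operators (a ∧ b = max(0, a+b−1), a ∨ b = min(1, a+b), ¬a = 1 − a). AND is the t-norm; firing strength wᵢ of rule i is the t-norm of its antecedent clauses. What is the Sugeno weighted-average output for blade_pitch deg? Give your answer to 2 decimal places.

R1 (z=35.2): fast=0.44, high=0.76; AND[max(0, a+b−1)] → w = 0.20
R2 (z=26.0): low=0.62, nominal=0.80; AND[max(0, a+b−1)] → w = 0.42
R3 (z=21.7): rated=0.92, slow=0.48; AND[max(0, a+b−1)] → w = 0.40
R4 (z=32.0): nominal=0.80 → w = 0.80
Weighted average = (0.20·35.2 + 0.42·26.0 + 0.40·21.7 + 0.80·32.0) / (0.20 + 0.42 + 0.40 + 0.80)
  = 52.2400 / 1.8200 = 28.70

28.70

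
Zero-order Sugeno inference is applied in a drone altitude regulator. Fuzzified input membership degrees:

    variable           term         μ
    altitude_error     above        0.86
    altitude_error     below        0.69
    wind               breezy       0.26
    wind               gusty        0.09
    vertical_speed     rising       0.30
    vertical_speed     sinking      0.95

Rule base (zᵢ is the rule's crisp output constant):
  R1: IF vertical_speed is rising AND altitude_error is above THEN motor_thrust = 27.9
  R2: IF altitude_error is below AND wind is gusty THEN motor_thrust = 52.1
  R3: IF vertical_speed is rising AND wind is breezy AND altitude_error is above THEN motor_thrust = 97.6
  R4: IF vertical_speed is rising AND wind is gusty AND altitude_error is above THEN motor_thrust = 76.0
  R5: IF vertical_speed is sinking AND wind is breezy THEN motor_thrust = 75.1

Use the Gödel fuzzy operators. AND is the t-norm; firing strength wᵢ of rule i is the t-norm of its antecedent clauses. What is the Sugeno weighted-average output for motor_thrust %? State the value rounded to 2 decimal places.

R1 (z=27.9): rising=0.30, above=0.86; AND[min(a, b)] → w = 0.30
R2 (z=52.1): below=0.69, gusty=0.09; AND[min(a, b)] → w = 0.09
R3 (z=97.6): rising=0.30, breezy=0.26, above=0.86; AND[min(a, b)] → w = 0.26
R4 (z=76.0): rising=0.30, gusty=0.09, above=0.86; AND[min(a, b)] → w = 0.09
R5 (z=75.1): sinking=0.95, breezy=0.26; AND[min(a, b)] → w = 0.26
Weighted average = (0.30·27.9 + 0.09·52.1 + 0.26·97.6 + 0.09·76.0 + 0.26·75.1) / (0.30 + 0.09 + 0.26 + 0.09 + 0.26)
  = 64.8010 / 1.0000 = 64.80

64.80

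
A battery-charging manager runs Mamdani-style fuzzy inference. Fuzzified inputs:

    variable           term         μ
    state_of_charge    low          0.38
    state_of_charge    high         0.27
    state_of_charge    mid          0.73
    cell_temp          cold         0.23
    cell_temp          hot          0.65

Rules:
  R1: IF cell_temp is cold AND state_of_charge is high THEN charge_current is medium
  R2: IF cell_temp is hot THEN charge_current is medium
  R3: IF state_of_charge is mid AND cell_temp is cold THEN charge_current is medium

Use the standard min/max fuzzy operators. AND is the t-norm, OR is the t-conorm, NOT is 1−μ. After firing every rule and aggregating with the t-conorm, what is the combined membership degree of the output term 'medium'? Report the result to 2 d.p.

R1: cold=0.23, high=0.27; AND[min(a, b)] → w = 0.23
R2: hot=0.65 → w = 0.65
R3: mid=0.73, cold=0.23; AND[min(a, b)] → w = 0.23
Rules with consequent 'medium': {R1, R2, R3} → strengths 0.23, 0.65, 0.23
Aggregate via t-conorm [max(a, b)]: 0.65

0.65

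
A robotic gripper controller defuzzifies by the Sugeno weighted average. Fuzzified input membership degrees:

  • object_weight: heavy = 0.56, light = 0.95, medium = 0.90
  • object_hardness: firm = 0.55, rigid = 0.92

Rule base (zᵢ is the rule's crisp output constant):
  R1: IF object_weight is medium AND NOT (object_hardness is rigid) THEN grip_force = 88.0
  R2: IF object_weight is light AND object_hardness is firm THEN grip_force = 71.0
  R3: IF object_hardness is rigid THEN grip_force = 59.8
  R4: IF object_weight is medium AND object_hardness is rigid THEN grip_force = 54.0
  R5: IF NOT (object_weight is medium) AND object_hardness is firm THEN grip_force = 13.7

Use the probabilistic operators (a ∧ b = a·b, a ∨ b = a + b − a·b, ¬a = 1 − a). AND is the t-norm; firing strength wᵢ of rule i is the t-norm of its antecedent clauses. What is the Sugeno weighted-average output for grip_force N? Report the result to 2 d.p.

60.03

R1 (z=88.0): medium=0.90, ¬rigid=1−0.92=0.08; AND[a·b] → w = 0.0720
R2 (z=71.0): light=0.95, firm=0.55; AND[a·b] → w = 0.5225
R3 (z=59.8): rigid=0.92 → w = 0.9200
R4 (z=54.0): medium=0.90, rigid=0.92; AND[a·b] → w = 0.8280
R5 (z=13.7): ¬medium=1−0.90=0.10, firm=0.55; AND[a·b] → w = 0.0550
Weighted average = (0.0720·88.0 + 0.5225·71.0 + 0.9200·59.8 + 0.8280·54.0 + 0.0550·13.7) / (0.0720 + 0.5225 + 0.9200 + 0.8280 + 0.0550)
  = 143.9150 / 2.3975 = 60.03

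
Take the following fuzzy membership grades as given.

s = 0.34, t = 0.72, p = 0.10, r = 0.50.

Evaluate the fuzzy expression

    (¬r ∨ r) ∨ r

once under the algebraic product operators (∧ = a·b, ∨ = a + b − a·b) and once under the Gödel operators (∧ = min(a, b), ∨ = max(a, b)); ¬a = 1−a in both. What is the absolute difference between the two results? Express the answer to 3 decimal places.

0.375

Under algebraic product:
  ¬r = 1 − 0.5000 = 0.5000
  ¬r ∨ r = a + b − a·b on (0.5000, 0.5000) = 0.7500
  (¬r ∨ r) ∨ r = a + b − a·b on (0.7500, 0.5000) = 0.8750
  → value = 0.8750
Under Gödel:
  ¬r = 1 − 0.50 = 0.50
  ¬r ∨ r = max(a, b) on (0.50, 0.50) = 0.50
  (¬r ∨ r) ∨ r = max(a, b) on (0.50, 0.50) = 0.50
  → value = 0.5000
|0.8750 − 0.5000| = 0.375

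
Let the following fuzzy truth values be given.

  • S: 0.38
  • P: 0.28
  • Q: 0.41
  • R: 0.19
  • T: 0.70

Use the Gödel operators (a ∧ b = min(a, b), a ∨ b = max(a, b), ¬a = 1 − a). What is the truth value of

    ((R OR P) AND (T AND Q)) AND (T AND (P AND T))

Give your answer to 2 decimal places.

0.28

R OR P = max(a, b) on (0.19, 0.28) = 0.28
T AND Q = min(a, b) on (0.70, 0.41) = 0.41
(R OR P) AND (T AND Q) = min(a, b) on (0.28, 0.41) = 0.28
P AND T = min(a, b) on (0.28, 0.70) = 0.28
T AND (P AND T) = min(a, b) on (0.70, 0.28) = 0.28
((R OR P) AND (T AND Q)) AND (T AND (P AND T)) = min(a, b) on (0.28, 0.28) = 0.28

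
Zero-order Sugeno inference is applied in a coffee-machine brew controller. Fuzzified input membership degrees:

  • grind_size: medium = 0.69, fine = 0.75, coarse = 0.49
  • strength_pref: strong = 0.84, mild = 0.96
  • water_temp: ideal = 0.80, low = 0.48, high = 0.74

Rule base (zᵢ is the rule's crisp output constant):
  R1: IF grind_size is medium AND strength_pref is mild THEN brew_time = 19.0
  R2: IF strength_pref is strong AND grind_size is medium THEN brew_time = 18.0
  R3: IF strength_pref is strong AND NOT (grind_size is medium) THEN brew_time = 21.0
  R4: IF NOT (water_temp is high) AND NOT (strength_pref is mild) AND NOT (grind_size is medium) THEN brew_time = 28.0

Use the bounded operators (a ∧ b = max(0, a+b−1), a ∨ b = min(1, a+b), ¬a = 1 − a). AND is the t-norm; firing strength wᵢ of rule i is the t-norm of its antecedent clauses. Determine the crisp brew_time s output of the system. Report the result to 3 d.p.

R1 (z=19.0): medium=0.69, mild=0.96; AND[max(0, a+b−1)] → w = 0.65
R2 (z=18.0): strong=0.84, medium=0.69; AND[max(0, a+b−1)] → w = 0.53
R3 (z=21.0): strong=0.84, ¬medium=1−0.69=0.31; AND[max(0, a+b−1)] → w = 0.15
R4 (z=28.0): ¬high=1−0.74=0.26, ¬mild=1−0.96=0.04, ¬medium=1−0.69=0.31; AND[max(0, a+b−1)] → w = 0.00
Weighted average = (0.65·19.0 + 0.53·18.0 + 0.15·21.0 + 0.00·28.0) / (0.65 + 0.53 + 0.15 + 0.00)
  = 25.0400 / 1.3300 = 18.827

18.827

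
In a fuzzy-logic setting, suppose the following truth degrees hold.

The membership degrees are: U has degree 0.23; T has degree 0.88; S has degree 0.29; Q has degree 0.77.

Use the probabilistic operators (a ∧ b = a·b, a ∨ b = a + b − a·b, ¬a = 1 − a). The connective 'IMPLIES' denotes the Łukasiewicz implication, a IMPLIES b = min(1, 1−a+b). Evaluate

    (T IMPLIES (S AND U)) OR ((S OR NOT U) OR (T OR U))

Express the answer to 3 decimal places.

S AND U = a·b on (0.2900, 0.2300) = 0.0667
T IMPLIES (S AND U)  [Łukasiewicz: min(1, 1−a+b)] with a=0.8800, b=0.0667 → 0.1867
NOT U = 1 − 0.2300 = 0.7700
S OR NOT U = a + b − a·b on (0.2900, 0.7700) = 0.8367
T OR U = a + b − a·b on (0.8800, 0.2300) = 0.9076
(S OR NOT U) OR (T OR U) = a + b − a·b on (0.8367, 0.9076) = 0.9849
(T IMPLIES (S AND U)) OR ((S OR NOT U) OR (T OR U)) = a + b − a·b on (0.1867, 0.9849) = 0.9877

0.988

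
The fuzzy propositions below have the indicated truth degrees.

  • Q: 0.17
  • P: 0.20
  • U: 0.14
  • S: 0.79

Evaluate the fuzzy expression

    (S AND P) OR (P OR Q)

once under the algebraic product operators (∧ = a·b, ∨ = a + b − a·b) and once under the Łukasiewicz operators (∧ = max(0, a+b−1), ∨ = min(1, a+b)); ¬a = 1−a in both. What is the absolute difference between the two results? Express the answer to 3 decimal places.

0.071

Under algebraic product:
  S AND P = a·b on (0.7900, 0.2000) = 0.1580
  P OR Q = a + b − a·b on (0.2000, 0.1700) = 0.3360
  (S AND P) OR (P OR Q) = a + b − a·b on (0.1580, 0.3360) = 0.4409
  → value = 0.4409
Under Łukasiewicz:
  S AND P = max(0, a+b−1) on (0.79, 0.20) = 0.00
  P OR Q = min(1, a+b) on (0.20, 0.17) = 0.37
  (S AND P) OR (P OR Q) = min(1, a+b) on (0.00, 0.37) = 0.37
  → value = 0.3700
|0.4409 − 0.3700| = 0.071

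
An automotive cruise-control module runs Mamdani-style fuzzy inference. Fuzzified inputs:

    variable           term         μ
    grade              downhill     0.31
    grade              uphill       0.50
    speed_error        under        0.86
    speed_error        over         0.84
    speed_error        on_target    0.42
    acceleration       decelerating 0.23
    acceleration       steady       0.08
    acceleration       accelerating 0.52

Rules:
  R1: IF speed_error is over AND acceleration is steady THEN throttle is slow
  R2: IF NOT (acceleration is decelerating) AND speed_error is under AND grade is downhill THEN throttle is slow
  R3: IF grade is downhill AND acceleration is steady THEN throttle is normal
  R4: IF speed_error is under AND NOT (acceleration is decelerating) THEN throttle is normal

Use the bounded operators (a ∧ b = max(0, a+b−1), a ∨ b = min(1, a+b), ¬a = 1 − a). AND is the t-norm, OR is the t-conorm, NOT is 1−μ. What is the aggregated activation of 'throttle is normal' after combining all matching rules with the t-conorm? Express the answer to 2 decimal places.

R1: over=0.84, steady=0.08; AND[max(0, a+b−1)] → w = 0.00
R2: ¬decelerating=1−0.23=0.77, under=0.86, downhill=0.31; AND[max(0, a+b−1)] → w = 0.00
R3: downhill=0.31, steady=0.08; AND[max(0, a+b−1)] → w = 0.00
R4: under=0.86, ¬decelerating=1−0.23=0.77; AND[max(0, a+b−1)] → w = 0.63
Rules with consequent 'normal': {R3, R4} → strengths 0.00, 0.63
Aggregate via t-conorm [min(1, a+b)]: 0.63

0.63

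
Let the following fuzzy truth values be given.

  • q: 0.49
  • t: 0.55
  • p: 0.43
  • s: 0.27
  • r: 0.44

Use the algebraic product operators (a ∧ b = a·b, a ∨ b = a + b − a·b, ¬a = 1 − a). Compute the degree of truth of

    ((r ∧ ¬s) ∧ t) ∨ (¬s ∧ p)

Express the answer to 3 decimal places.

0.435

¬s = 1 − 0.2700 = 0.7300
r ∧ ¬s = a·b on (0.4400, 0.7300) = 0.3212
(r ∧ ¬s) ∧ t = a·b on (0.3212, 0.5500) = 0.1767
¬s = 1 − 0.2700 = 0.7300
¬s ∧ p = a·b on (0.7300, 0.4300) = 0.3139
((r ∧ ¬s) ∧ t) ∨ (¬s ∧ p) = a + b − a·b on (0.1767, 0.3139) = 0.4351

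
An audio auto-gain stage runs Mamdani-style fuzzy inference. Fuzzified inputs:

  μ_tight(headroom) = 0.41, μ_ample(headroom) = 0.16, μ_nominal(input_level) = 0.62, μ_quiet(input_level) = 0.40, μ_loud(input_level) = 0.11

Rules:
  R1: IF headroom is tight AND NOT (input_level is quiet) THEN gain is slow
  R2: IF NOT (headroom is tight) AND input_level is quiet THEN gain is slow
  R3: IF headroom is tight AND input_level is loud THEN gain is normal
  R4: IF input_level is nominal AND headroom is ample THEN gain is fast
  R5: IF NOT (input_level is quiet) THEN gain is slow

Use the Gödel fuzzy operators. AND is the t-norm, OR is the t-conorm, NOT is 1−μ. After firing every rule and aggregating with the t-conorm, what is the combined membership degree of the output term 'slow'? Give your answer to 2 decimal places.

0.60

R1: tight=0.41, ¬quiet=1−0.40=0.60; AND[min(a, b)] → w = 0.41
R2: ¬tight=1−0.41=0.59, quiet=0.40; AND[min(a, b)] → w = 0.40
R3: tight=0.41, loud=0.11; AND[min(a, b)] → w = 0.11
R4: nominal=0.62, ample=0.16; AND[min(a, b)] → w = 0.16
R5: ¬quiet=1−0.40=0.60 → w = 0.60
Rules with consequent 'slow': {R1, R2, R5} → strengths 0.41, 0.40, 0.60
Aggregate via t-conorm [max(a, b)]: 0.60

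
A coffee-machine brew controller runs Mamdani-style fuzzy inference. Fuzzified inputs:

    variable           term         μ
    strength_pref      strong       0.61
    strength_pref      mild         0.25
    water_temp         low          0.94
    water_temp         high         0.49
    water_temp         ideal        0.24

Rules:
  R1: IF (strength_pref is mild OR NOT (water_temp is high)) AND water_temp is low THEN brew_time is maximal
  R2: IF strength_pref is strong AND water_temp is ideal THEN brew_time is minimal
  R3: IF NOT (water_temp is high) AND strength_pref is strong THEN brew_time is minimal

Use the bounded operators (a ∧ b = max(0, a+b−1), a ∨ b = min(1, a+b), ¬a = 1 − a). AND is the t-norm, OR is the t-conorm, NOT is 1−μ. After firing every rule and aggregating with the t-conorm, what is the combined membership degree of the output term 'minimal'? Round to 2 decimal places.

0.12

R1: (mild=0.25 OR ¬high=1−0.49=0.51) = 0.76; AND[max(0, a+b−1)] with low=0.94 → w = 0.70
R2: strong=0.61, ideal=0.24; AND[max(0, a+b−1)] → w = 0.00
R3: ¬high=1−0.49=0.51, strong=0.61; AND[max(0, a+b−1)] → w = 0.12
Rules with consequent 'minimal': {R2, R3} → strengths 0.00, 0.12
Aggregate via t-conorm [min(1, a+b)]: 0.12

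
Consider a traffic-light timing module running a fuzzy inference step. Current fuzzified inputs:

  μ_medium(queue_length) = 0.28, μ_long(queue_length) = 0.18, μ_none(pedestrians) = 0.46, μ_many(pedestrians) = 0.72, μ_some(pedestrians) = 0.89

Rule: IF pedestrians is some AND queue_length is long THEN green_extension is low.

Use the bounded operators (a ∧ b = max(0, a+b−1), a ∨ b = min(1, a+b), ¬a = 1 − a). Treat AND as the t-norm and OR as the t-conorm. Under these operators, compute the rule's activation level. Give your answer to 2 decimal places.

0.07

firing strength: some=0.89, long=0.18; AND[max(0, a+b−1)] → w = 0.07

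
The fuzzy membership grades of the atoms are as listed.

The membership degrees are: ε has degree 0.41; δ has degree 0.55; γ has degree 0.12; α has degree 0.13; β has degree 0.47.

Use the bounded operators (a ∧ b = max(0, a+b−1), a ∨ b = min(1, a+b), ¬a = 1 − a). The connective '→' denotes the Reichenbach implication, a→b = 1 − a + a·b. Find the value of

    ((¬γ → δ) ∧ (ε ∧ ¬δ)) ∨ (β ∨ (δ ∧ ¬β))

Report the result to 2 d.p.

0.55

¬γ = 1 − 0.12 = 0.88
¬γ → δ  [Reichenbach: 1 − a + a·b] with a=0.88, b=0.55 → 0.60
¬δ = 1 − 0.55 = 0.45
ε ∧ ¬δ = max(0, a+b−1) on (0.41, 0.45) = 0.00
(¬γ → δ) ∧ (ε ∧ ¬δ) = max(0, a+b−1) on (0.60, 0.00) = 0.00
¬β = 1 − 0.47 = 0.53
δ ∧ ¬β = max(0, a+b−1) on (0.55, 0.53) = 0.08
β ∨ (δ ∧ ¬β) = min(1, a+b) on (0.47, 0.08) = 0.55
((¬γ → δ) ∧ (ε ∧ ¬δ)) ∨ (β ∨ (δ ∧ ¬β)) = min(1, a+b) on (0.00, 0.55) = 0.55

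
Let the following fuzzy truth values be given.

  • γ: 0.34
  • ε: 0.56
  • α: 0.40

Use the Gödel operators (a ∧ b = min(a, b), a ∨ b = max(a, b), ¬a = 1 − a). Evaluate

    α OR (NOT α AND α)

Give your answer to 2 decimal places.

0.40

NOT α = 1 − 0.40 = 0.60
NOT α AND α = min(a, b) on (0.60, 0.40) = 0.40
α OR (NOT α AND α) = max(a, b) on (0.40, 0.40) = 0.40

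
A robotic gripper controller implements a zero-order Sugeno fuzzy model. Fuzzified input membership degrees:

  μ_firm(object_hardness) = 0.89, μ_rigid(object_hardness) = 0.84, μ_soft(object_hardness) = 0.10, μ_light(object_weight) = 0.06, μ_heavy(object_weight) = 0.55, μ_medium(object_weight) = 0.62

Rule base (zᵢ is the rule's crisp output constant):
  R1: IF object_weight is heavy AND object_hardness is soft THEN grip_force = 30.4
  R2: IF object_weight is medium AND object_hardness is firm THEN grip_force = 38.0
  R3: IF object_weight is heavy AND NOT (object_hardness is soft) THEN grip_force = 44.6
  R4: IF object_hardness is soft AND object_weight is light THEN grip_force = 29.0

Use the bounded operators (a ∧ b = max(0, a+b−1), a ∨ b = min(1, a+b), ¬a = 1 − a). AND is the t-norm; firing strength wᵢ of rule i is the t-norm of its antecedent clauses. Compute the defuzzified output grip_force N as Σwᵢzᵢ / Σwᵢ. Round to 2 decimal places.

R1 (z=30.4): heavy=0.55, soft=0.10; AND[max(0, a+b−1)] → w = 0.00
R2 (z=38.0): medium=0.62, firm=0.89; AND[max(0, a+b−1)] → w = 0.51
R3 (z=44.6): heavy=0.55, ¬soft=1−0.10=0.90; AND[max(0, a+b−1)] → w = 0.45
R4 (z=29.0): soft=0.10, light=0.06; AND[max(0, a+b−1)] → w = 0.00
Weighted average = (0.00·30.4 + 0.51·38.0 + 0.45·44.6 + 0.00·29.0) / (0.00 + 0.51 + 0.45 + 0.00)
  = 39.4500 / 0.9600 = 41.09

41.09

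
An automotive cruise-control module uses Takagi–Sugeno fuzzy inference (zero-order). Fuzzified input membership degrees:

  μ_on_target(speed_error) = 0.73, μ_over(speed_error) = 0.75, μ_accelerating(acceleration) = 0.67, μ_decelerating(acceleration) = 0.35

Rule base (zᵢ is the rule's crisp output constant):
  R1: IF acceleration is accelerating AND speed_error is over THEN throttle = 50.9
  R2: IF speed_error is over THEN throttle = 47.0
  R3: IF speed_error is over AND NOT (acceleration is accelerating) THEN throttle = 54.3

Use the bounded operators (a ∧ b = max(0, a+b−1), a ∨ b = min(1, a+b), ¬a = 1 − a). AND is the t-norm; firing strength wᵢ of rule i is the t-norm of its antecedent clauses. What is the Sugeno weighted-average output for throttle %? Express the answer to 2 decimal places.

R1 (z=50.9): accelerating=0.67, over=0.75; AND[max(0, a+b−1)] → w = 0.42
R2 (z=47.0): over=0.75 → w = 0.75
R3 (z=54.3): over=0.75, ¬accelerating=1−0.67=0.33; AND[max(0, a+b−1)] → w = 0.08
Weighted average = (0.42·50.9 + 0.75·47.0 + 0.08·54.3) / (0.42 + 0.75 + 0.08)
  = 60.9720 / 1.2500 = 48.78

48.78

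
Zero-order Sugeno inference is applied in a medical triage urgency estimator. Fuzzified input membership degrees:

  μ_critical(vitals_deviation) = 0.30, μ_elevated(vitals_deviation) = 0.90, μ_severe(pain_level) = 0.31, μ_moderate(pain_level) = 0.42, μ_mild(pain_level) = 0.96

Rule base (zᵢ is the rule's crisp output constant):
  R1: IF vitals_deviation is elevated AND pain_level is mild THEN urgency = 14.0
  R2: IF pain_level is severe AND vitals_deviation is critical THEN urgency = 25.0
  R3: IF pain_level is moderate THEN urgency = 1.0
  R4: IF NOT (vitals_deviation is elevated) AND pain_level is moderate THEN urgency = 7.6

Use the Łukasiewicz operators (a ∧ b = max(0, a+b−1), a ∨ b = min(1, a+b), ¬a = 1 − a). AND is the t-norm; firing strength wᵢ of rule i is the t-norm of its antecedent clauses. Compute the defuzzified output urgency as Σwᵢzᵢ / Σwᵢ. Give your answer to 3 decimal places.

9.734

R1 (z=14.0): elevated=0.90, mild=0.96; AND[max(0, a+b−1)] → w = 0.86
R2 (z=25.0): severe=0.31, critical=0.30; AND[max(0, a+b−1)] → w = 0.00
R3 (z=1.0): moderate=0.42 → w = 0.42
R4 (z=7.6): ¬elevated=1−0.90=0.10, moderate=0.42; AND[max(0, a+b−1)] → w = 0.00
Weighted average = (0.86·14.0 + 0.00·25.0 + 0.42·1.0 + 0.00·7.6) / (0.86 + 0.00 + 0.42 + 0.00)
  = 12.4600 / 1.2800 = 9.734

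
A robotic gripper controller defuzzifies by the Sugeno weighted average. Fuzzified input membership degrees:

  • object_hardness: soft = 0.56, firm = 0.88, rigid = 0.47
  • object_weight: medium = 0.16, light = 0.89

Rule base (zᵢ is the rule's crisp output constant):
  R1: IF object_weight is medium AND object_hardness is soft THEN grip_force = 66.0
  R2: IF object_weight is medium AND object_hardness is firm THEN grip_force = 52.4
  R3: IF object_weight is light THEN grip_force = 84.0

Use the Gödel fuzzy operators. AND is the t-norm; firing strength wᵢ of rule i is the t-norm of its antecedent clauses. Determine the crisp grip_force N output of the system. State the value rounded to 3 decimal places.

77.441

R1 (z=66.0): medium=0.16, soft=0.56; AND[min(a, b)] → w = 0.16
R2 (z=52.4): medium=0.16, firm=0.88; AND[min(a, b)] → w = 0.16
R3 (z=84.0): light=0.89 → w = 0.89
Weighted average = (0.16·66.0 + 0.16·52.4 + 0.89·84.0) / (0.16 + 0.16 + 0.89)
  = 93.7040 / 1.2100 = 77.441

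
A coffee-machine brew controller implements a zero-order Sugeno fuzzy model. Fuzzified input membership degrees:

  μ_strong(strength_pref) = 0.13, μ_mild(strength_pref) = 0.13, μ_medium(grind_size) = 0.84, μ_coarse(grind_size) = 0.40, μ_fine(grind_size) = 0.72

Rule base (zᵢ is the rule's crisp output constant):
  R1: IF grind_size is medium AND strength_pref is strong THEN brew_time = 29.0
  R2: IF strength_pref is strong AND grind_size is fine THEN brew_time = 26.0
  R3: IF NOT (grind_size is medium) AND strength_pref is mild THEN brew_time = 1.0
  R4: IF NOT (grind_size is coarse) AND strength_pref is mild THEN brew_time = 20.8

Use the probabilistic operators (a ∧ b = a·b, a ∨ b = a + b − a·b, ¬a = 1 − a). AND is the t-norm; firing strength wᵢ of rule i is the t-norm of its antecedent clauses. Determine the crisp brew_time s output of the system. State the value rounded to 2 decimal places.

24.02

R1 (z=29.0): medium=0.84, strong=0.13; AND[a·b] → w = 0.1092
R2 (z=26.0): strong=0.13, fine=0.72; AND[a·b] → w = 0.0936
R3 (z=1.0): ¬medium=1−0.84=0.16, mild=0.13; AND[a·b] → w = 0.0208
R4 (z=20.8): ¬coarse=1−0.40=0.60, mild=0.13; AND[a·b] → w = 0.0780
Weighted average = (0.1092·29.0 + 0.0936·26.0 + 0.0208·1.0 + 0.0780·20.8) / (0.1092 + 0.0936 + 0.0208 + 0.0780)
  = 7.2436 / 0.3016 = 24.02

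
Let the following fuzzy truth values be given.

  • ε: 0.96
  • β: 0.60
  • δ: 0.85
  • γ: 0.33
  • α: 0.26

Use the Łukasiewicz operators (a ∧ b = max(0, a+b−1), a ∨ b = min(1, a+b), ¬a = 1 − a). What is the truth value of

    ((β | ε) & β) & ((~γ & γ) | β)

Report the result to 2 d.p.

β | ε = min(1, a+b) on (0.60, 0.96) = 1.00
(β | ε) & β = max(0, a+b−1) on (1.00, 0.60) = 0.60
~γ = 1 − 0.33 = 0.67
~γ & γ = max(0, a+b−1) on (0.67, 0.33) = 0.00
(~γ & γ) | β = min(1, a+b) on (0.00, 0.60) = 0.60
((β | ε) & β) & ((~γ & γ) | β) = max(0, a+b−1) on (0.60, 0.60) = 0.20

0.20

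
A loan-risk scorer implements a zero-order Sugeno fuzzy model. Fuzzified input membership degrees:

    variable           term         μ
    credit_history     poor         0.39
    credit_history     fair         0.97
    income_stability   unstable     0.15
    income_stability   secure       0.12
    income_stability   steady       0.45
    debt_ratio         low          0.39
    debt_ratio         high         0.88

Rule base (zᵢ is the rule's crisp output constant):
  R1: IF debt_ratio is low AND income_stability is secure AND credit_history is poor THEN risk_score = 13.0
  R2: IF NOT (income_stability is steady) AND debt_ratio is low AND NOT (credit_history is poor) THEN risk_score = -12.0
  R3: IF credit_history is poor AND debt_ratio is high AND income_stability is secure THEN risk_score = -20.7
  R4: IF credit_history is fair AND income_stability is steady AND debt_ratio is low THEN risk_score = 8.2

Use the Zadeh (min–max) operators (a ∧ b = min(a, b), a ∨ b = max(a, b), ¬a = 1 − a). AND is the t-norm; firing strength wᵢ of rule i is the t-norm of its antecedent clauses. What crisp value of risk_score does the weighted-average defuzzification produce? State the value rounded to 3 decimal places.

R1 (z=13.0): low=0.39, secure=0.12, poor=0.39; AND[min(a, b)] → w = 0.12
R2 (z=-12.0): ¬steady=1−0.45=0.55, low=0.39, ¬poor=1−0.39=0.61; AND[min(a, b)] → w = 0.39
R3 (z=-20.7): poor=0.39, high=0.88, secure=0.12; AND[min(a, b)] → w = 0.12
R4 (z=8.2): fair=0.97, steady=0.45, low=0.39; AND[min(a, b)] → w = 0.39
Weighted average = (0.12·13.0 + 0.39·-12.0 + 0.12·-20.7 + 0.39·8.2) / (0.12 + 0.39 + 0.12 + 0.39)
  = -2.4060 / 1.0200 = -2.359

-2.359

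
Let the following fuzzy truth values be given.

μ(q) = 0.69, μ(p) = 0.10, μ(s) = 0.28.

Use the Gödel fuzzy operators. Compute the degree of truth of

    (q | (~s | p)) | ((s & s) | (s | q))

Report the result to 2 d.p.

0.72

~s = 1 − 0.28 = 0.72
~s | p = max(a, b) on (0.72, 0.10) = 0.72
q | (~s | p) = max(a, b) on (0.69, 0.72) = 0.72
s & s = min(a, b) on (0.28, 0.28) = 0.28
s | q = max(a, b) on (0.28, 0.69) = 0.69
(s & s) | (s | q) = max(a, b) on (0.28, 0.69) = 0.69
(q | (~s | p)) | ((s & s) | (s | q)) = max(a, b) on (0.72, 0.69) = 0.72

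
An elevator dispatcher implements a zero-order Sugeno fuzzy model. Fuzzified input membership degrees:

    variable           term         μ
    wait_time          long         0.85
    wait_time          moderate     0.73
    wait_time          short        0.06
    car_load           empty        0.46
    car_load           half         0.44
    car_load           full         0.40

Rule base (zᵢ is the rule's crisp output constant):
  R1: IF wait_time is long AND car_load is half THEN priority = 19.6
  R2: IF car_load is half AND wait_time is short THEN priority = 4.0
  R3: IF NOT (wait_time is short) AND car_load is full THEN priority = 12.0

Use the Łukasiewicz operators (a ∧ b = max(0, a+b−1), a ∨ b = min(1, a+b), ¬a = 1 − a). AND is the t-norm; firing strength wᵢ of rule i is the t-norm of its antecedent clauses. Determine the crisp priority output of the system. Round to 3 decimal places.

15.498

R1 (z=19.6): long=0.85, half=0.44; AND[max(0, a+b−1)] → w = 0.29
R2 (z=4.0): half=0.44, short=0.06; AND[max(0, a+b−1)] → w = 0.00
R3 (z=12.0): ¬short=1−0.06=0.94, full=0.40; AND[max(0, a+b−1)] → w = 0.34
Weighted average = (0.29·19.6 + 0.00·4.0 + 0.34·12.0) / (0.29 + 0.00 + 0.34)
  = 9.7640 / 0.6300 = 15.498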